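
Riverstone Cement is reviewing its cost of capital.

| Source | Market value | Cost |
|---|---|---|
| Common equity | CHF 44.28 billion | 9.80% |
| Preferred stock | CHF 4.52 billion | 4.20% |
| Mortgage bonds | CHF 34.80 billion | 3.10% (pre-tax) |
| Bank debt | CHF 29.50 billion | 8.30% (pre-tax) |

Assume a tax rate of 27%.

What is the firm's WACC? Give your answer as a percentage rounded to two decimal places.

Total capital V = 44.28 + 4.52 + 34.8 + 29.5 = 113.1.
Equity: weight = 44.28/113.1 = 0.3915; cost = 9.8%.
Preferred: weight = 4.52/113.1 = 0.0400; cost = 4.2%.
Mortgage bonds: weight = 34.8/113.1 = 0.3077; after-tax cost = 3.1% × (1 − 27%) = 2.2630%.
Bank debt: weight = 29.5/113.1 = 0.2608; after-tax cost = 8.3% × (1 − 27%) = 6.0590%.
WACC = 0.3915 × 9.8000% + 0.0400 × 4.2000% + 0.3077 × 2.2630% + 0.2608 × 6.0590% = 6.2814%.

6.28%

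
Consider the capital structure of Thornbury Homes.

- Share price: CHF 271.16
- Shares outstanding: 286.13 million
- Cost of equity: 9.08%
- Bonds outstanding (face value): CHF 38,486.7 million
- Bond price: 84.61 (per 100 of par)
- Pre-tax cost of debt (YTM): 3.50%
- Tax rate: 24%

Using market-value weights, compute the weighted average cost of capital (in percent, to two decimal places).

7.18%

Market value of equity E = 271.16 × 286.13m = 77587.0108m. Market value of debt D = 38486.7m × 84.61/100 = 32563.59687m.
Total capital V = 77587.0108 + 32563.59687 = 110150.60767.
Equity: weight = 77587.0108/110150.60767 = 0.7044; cost = 9.08%.
Bonds outstanding: weight = 32563.59687/110150.60767 = 0.2956; after-tax cost = 3.5% × (1 − 24%) = 2.6600%.
WACC = 0.7044 × 9.0800% + 0.2956 × 2.6600% = 7.1821%.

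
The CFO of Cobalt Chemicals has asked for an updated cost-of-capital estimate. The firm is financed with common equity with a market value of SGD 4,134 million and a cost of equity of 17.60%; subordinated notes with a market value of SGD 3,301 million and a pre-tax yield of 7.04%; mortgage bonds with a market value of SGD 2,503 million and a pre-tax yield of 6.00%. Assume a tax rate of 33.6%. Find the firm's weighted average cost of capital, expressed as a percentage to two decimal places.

9.88%

Total capital V = 4134 + 3301 + 2503 = 9938.
Equity: weight = 4134/9938 = 0.4160; cost = 17.6%.
Subordinated notes: weight = 3301/9938 = 0.3322; after-tax cost = 7.04% × (1 − 33.6%) = 4.6746%.
Mortgage bonds: weight = 2503/9938 = 0.2519; after-tax cost = 6% × (1 − 33.6%) = 3.9840%.
WACC = 0.4160 × 17.6000% + 0.3322 × 4.6746% + 0.2519 × 3.9840% = 9.8773%.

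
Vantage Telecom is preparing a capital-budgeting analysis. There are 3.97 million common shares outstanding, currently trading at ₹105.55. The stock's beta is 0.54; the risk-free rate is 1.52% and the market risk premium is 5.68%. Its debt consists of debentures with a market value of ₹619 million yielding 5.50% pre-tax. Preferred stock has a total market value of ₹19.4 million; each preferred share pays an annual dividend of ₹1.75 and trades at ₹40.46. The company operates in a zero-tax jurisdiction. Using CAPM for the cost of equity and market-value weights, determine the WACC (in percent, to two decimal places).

5.12%

Cost of equity via CAPM: Re = 1.52% + 0.54 × 5.68% = 4.5872%.
Cost of preferred: Rp = 1.75 / 40.46 = 4.3253%.
Market value of equity E = 105.55 × 3.97m = 419.0335m.
Total capital V = 419.0335 + 19.4 + 619 = 1057.4335.
Equity: weight = 419.0335/1057.4335 = 0.3963; cost = 4.5872%.
Preferred: weight = 19.4/1057.4335 = 0.0183; cost = 4.3253%.
Debentures: weight = 619/1057.4335 = 0.5854; after-tax cost = 5.5% × (1 − 0%) = 5.5000%.
WACC = 0.3963 × 4.5872% + 0.0183 × 4.3253% + 0.5854 × 5.5000% = 5.1167%.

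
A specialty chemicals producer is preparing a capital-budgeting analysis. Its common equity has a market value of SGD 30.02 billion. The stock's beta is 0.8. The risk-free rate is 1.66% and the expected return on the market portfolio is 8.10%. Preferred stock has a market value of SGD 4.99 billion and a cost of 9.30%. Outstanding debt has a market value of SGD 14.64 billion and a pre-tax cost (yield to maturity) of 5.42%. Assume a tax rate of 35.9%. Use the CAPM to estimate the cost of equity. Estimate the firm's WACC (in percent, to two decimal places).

6.08%

Market risk premium = 8.1% − 1.66% = 6.44%.
Cost of equity via CAPM: Re = 1.66% + 0.8 × 6.44% = 6.8120%.
Total capital V = 30.02 + 4.99 + 14.64 = 49.65.
Equity: weight = 30.02/49.65 = 0.6046; cost = 6.812%.
Preferred: weight = 4.99/49.65 = 0.1005; cost = 9.3%.
Debt: weight = 14.64/49.65 = 0.2949; after-tax cost = 5.42% × (1 − 35.9%) = 3.4742%.
WACC = 0.6046 × 6.8120% + 0.1005 × 9.3000% + 0.2949 × 3.4742% = 6.0779%.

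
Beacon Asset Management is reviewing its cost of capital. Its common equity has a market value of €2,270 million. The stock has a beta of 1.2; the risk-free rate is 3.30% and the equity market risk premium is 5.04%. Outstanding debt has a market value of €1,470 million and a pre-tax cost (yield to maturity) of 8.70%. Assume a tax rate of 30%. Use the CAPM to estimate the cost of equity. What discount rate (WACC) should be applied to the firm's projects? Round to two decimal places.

Cost of equity via CAPM: Re = 3.3% + 1.2 × 5.04% = 9.3480%.
Total capital V = 2270 + 1470 = 3740.
Equity: weight = 2270/3740 = 0.6070; cost = 9.348%.
Debt: weight = 1470/3740 = 0.3930; after-tax cost = 8.7% × (1 − 30%) = 6.0900%.
WACC = 0.6070 × 9.3480% + 0.3930 × 6.0900% = 8.0674%.

8.07%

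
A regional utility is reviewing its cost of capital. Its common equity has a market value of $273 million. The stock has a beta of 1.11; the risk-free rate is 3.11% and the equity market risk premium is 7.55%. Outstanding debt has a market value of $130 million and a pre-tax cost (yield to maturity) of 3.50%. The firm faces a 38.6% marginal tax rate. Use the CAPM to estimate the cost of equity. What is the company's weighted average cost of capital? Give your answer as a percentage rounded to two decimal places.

8.48%

Cost of equity via CAPM: Re = 3.11% + 1.11 × 7.55% = 11.4905%.
Total capital V = 273 + 130 = 403.
Equity: weight = 273/403 = 0.6774; cost = 11.4905%.
Debt: weight = 130/403 = 0.3226; after-tax cost = 3.5% × (1 − 38.6%) = 2.1490%.
WACC = 0.6774 × 11.4905% + 0.3226 × 2.1490% = 8.4771%.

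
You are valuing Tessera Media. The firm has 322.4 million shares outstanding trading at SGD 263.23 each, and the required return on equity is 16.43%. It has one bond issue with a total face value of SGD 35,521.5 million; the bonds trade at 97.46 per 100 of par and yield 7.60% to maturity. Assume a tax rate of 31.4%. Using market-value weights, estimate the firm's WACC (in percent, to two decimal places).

13.18%

Market value of equity E = 263.23 × 322.4m = 84865.352m. Market value of debt D = 35521.5m × 97.46/100 = 34619.2539m.
Total capital V = 84865.352 + 34619.2539 = 119484.6059.
Equity: weight = 84865.352/119484.6059 = 0.7103; cost = 16.43%.
Bonds outstanding: weight = 34619.2539/119484.6059 = 0.2897; after-tax cost = 7.6% × (1 − 31.4%) = 5.2136%.
WACC = 0.7103 × 16.4300% + 0.2897 × 5.2136% = 13.1802%.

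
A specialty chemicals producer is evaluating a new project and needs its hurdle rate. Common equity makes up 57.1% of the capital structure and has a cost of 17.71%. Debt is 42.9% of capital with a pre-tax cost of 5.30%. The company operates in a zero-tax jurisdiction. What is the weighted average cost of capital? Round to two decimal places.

12.39%

After-tax cost of debt = 5.3% × (1 − 0%) = 5.3000%.
WACC = 0.571 × 17.7100% + 0.429 × 5.3000% = 12.3861%.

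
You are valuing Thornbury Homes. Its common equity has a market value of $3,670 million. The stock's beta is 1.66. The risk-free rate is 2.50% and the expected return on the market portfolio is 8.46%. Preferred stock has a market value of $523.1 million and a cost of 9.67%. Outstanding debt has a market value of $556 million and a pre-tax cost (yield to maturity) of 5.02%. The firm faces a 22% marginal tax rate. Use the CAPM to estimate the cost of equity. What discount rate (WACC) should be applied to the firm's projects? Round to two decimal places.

Market risk premium = 8.46% − 2.5% = 5.96%.
Cost of equity via CAPM: Re = 2.5% + 1.66 × 5.96% = 12.3936%.
Total capital V = 3670 + 523.1 + 556 = 4749.1.
Equity: weight = 3670/4749.1 = 0.7728; cost = 12.3936%.
Preferred: weight = 523.1/4749.1 = 0.1101; cost = 9.67%.
Debt: weight = 556/4749.1 = 0.1171; after-tax cost = 5.02% × (1 − 22%) = 3.9156%.
WACC = 0.7728 × 12.3936% + 0.1101 × 9.6700% + 0.1171 × 3.9156% = 11.1010%.

11.10%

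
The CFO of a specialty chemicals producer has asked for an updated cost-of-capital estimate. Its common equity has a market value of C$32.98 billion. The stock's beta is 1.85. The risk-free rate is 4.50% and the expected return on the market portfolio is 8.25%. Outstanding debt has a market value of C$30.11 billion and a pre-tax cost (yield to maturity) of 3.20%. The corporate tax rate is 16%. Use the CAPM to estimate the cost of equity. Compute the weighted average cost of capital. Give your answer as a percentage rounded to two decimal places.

7.26%

Market risk premium = 8.25% − 4.5% = 3.75%.
Cost of equity via CAPM: Re = 4.5% + 1.85 × 3.75% = 11.4375%.
Total capital V = 32.98 + 30.11 = 63.09.
Equity: weight = 32.98/63.09 = 0.5227; cost = 11.4375%.
Debt: weight = 30.11/63.09 = 0.4773; after-tax cost = 3.2% × (1 − 16%) = 2.6880%.
WACC = 0.5227 × 11.4375% + 0.4773 × 2.6880% = 7.2618%.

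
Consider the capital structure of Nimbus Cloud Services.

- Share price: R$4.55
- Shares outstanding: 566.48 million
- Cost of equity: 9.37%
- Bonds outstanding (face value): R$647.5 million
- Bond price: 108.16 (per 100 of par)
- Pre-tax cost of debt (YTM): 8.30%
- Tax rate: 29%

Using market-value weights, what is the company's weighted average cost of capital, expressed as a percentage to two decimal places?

Market value of equity E = 4.55 × 566.48m = 2577.484m. Market value of debt D = 647.5m × 108.16/100 = 700.336m.
Total capital V = 2577.484 + 700.336 = 3277.82.
Equity: weight = 2577.484/3277.82 = 0.7863; cost = 9.37%.
Bonds outstanding: weight = 700.336/3277.82 = 0.2137; after-tax cost = 8.3% × (1 − 29%) = 5.8930%.
WACC = 0.7863 × 9.3700% + 0.2137 × 5.8930% = 8.6271%.

8.63%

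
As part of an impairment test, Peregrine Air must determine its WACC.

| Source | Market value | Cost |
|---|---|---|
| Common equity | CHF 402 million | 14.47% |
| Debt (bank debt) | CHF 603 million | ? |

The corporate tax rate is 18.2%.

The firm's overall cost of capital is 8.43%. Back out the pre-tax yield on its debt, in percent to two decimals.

Total capital V = 402 + 603 = 1005.
Equity weight = 402/1005 = 0.4000.
Bank debt weight = 603/1005 = 0.6000.
Equity contribution = 0.4000 × 14.47% = 5.7880%.
Remaining for debt = 8.43% − 5.7880% = 2.6420%.
Rd × (1 − 18.2%) × 0.6000 = 2.6420%  ⇒  Rd = 5.3830%.

5.38%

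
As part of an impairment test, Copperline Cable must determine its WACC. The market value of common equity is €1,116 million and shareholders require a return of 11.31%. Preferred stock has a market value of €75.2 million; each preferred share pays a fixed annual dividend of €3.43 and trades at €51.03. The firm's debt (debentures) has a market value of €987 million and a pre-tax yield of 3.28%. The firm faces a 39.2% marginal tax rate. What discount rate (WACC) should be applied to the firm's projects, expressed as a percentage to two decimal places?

6.93%

Cost of preferred: Rp = 3.43 / 51.03 = 6.7215%.
Total capital V = 1116 + 75.2 + 987 = 2178.2.
Equity: weight = 1116/2178.2 = 0.5123; cost = 11.31%.
Preferred: weight = 75.2/2178.2 = 0.0345; cost = 6.7215%.
Debentures: weight = 987/2178.2 = 0.4531; after-tax cost = 3.28% × (1 − 39.2%) = 1.9942%.
WACC = 0.5123 × 11.3100% + 0.0345 × 6.7215% + 0.4531 × 1.9942% = 6.9304%.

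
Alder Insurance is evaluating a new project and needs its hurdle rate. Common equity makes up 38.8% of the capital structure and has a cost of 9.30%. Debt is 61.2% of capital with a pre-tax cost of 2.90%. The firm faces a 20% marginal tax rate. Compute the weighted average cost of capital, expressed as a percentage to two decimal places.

After-tax cost of debt = 2.9% × (1 − 20%) = 2.3200%.
WACC = 0.388 × 9.3000% + 0.612 × 2.3200% = 5.0282%.

5.03%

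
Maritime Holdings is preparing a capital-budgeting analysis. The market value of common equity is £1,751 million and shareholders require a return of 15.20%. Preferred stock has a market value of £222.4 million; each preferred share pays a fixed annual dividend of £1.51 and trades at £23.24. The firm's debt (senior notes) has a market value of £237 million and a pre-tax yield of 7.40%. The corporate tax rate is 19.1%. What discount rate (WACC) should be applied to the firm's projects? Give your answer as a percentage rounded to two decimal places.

13.34%

Cost of preferred: Rp = 1.51 / 23.24 = 6.4974%.
Total capital V = 1751 + 222.4 + 237 = 2210.4.
Equity: weight = 1751/2210.4 = 0.7922; cost = 15.2%.
Preferred: weight = 222.4/2210.4 = 0.1006; cost = 6.4974%.
Senior notes: weight = 237/2210.4 = 0.1072; after-tax cost = 7.4% × (1 − 19.1%) = 5.9866%.
WACC = 0.7922 × 15.2000% + 0.1006 × 6.4974% + 0.1072 × 5.9866% = 13.3365%.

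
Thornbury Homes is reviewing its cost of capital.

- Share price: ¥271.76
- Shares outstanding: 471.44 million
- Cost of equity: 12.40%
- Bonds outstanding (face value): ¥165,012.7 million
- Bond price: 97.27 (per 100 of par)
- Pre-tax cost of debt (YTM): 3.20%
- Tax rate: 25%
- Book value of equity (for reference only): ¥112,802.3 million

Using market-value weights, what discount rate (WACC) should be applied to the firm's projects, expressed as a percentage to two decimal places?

6.84%

Market value of equity E = 271.76 × 471.44m = 128118.5344m. Market value of debt D = 165012.7m × 97.27/100 = 160507.85329m.
Total capital V = 128118.5344 + 160507.85329 = 288626.38769.
Equity: weight = 128118.5344/288626.38769 = 0.4439; cost = 12.4%.
Bonds outstanding: weight = 160507.85329/288626.38769 = 0.5561; after-tax cost = 3.2% × (1 − 25%) = 2.4000%.
WACC = 0.4439 × 12.4000% + 0.5561 × 2.4000% = 6.8389%.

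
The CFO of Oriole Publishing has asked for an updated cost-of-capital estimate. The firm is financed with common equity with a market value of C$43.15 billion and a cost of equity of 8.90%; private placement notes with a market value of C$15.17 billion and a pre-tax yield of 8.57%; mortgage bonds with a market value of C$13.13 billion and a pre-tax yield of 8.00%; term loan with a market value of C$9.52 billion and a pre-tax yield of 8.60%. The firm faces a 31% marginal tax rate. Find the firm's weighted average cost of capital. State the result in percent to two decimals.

Total capital V = 43.15 + 15.17 + 13.13 + 9.52 = 80.97.
Equity: weight = 43.15/80.97 = 0.5329; cost = 8.9%.
Private placement notes: weight = 15.17/80.97 = 0.1874; after-tax cost = 8.57% × (1 − 31%) = 5.9133%.
Mortgage bonds: weight = 13.13/80.97 = 0.1622; after-tax cost = 8% × (1 − 31%) = 5.5200%.
Term loan: weight = 9.52/80.97 = 0.1176; after-tax cost = 8.6% × (1 − 31%) = 5.9340%.
WACC = 0.5329 × 8.9000% + 0.1874 × 5.9133% + 0.1622 × 5.5200% + 0.1176 × 5.9340% = 7.4436%.

7.44%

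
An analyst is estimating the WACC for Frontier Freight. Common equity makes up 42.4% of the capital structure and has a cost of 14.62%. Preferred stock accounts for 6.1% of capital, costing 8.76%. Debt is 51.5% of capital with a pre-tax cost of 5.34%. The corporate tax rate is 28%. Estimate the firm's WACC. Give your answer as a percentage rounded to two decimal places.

8.71%

After-tax cost of debt = 5.34% × (1 − 28%) = 3.8448%.
WACC = 0.424 × 14.6200% + 0.061 × 8.7600% + 0.515 × 3.8448% = 8.7133%.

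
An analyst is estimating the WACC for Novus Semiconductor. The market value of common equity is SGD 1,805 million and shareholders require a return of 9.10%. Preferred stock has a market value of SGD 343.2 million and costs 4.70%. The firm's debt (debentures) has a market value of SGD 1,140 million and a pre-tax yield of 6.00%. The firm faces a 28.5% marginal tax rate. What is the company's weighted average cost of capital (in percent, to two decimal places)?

6.97%

Total capital V = 1805 + 343.2 + 1140 = 3288.2.
Equity: weight = 1805/3288.2 = 0.5489; cost = 9.1%.
Preferred: weight = 343.2/3288.2 = 0.1044; cost = 4.7%.
Debentures: weight = 1140/3288.2 = 0.3467; after-tax cost = 6% × (1 − 28.5%) = 4.2900%.
WACC = 0.5489 × 9.1000% + 0.1044 × 4.7000% + 0.3467 × 4.2900% = 6.9732%.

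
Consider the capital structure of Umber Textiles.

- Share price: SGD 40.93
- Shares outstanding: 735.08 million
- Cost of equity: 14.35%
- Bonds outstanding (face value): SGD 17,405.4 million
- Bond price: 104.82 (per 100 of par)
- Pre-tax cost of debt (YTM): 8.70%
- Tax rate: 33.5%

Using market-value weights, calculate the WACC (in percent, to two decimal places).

Market value of equity E = 40.93 × 735.08m = 30086.8244m. Market value of debt D = 17405.4m × 104.82/100 = 18244.34028m.
Total capital V = 30086.8244 + 18244.34028 = 48331.16468.
Equity: weight = 30086.8244/48331.16468 = 0.6225; cost = 14.35%.
Bonds outstanding: weight = 18244.34028/48331.16468 = 0.3775; after-tax cost = 8.7% × (1 − 33.5%) = 5.7855%.
WACC = 0.6225 × 14.3500% + 0.3775 × 5.7855% = 11.1170%.

11.12%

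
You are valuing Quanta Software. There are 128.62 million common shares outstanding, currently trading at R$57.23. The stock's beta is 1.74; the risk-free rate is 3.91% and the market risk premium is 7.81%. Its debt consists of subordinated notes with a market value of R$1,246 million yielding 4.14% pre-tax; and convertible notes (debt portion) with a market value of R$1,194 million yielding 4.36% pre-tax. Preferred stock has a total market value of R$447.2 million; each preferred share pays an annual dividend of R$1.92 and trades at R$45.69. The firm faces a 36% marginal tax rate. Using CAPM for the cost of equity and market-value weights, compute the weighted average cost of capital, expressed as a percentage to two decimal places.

13.40%

Cost of equity via CAPM: Re = 3.91% + 1.74 × 7.81% = 17.4994%.
Cost of preferred: Rp = 1.92 / 45.69 = 4.2022%.
Market value of equity E = 57.23 × 128.62m = 7360.9226m.
Total capital V = 7360.9226 + 447.2 + 1246 + 1194 = 10248.1226.
Equity: weight = 7360.9226/10248.1226 = 0.7183; cost = 17.4994%.
Preferred: weight = 447.2/10248.1226 = 0.0436; cost = 4.2022%.
Subordinated notes: weight = 1246/10248.1226 = 0.1216; after-tax cost = 4.14% × (1 − 36%) = 2.6496%.
Convertible notes (debt portion): weight = 1194/10248.1226 = 0.1165; after-tax cost = 4.36% × (1 − 36%) = 2.7904%.
WACC = 0.7183 × 17.4994% + 0.0436 × 4.2022% + 0.1216 × 2.6496% + 0.1165 × 2.7904% = 13.3999%.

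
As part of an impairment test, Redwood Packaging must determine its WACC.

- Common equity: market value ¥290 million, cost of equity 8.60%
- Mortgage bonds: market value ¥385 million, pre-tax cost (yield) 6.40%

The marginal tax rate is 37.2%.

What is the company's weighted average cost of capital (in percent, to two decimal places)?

Total capital V = 290 + 385 = 675.
Equity: weight = 290/675 = 0.4296; cost = 8.6%.
Mortgage bonds: weight = 385/675 = 0.5704; after-tax cost = 6.4% × (1 − 37.2%) = 4.0192%.
WACC = 0.4296 × 8.6000% + 0.5704 × 4.0192% = 5.9872%.

5.99%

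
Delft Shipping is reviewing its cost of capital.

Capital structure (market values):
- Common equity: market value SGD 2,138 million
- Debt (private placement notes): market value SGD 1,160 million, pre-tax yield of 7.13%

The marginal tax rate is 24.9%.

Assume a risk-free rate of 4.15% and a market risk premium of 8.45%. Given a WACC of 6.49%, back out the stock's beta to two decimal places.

0.35

Total capital V = 2138 + 1160 = 3298.
Equity weight = 2138/3298 = 0.6483.
Private placement notes weight = 1160/3298 = 0.3517.
Debt contribution = 0.3517 × 7.13% × (1 − 24.9%) = 1.8834%.
Required equity contribution = 6.49% − 1.8834% = 4.6066%  ⇒  Re = 7.1060%.
CAPM: 7.1060% = 4.15% + β × 8.45%  ⇒  β = 0.3498.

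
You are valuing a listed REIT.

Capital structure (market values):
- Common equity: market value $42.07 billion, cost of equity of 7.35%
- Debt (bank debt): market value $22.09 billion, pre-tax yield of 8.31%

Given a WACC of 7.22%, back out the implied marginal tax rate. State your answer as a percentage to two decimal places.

16.10%

Total capital V = 42.07 + 22.09 = 64.16.
Equity weight = 42.07/64.16 = 0.6557.
Bank debt weight = 22.09/64.16 = 0.3443.
Equity contribution = 0.6557 × 7.35% = 4.8194%.
Debt contribution must be 7.22% − 4.8194% = 2.4006%.
0.3443 × 8.31% × (1 − T) = 2.4006%  ⇒  (1 − T) = 0.8390.
T = 16.0961%.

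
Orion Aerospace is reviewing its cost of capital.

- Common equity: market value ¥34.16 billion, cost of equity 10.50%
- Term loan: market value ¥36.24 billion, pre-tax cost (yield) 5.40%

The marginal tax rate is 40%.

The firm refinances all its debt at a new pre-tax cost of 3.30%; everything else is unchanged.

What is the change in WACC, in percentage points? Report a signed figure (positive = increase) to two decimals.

Current WACC:
Total capital V = 34.16 + 36.24 = 70.4.
Equity: weight = 34.16/70.4 = 0.4852; cost = 10.5%.
Term loan: weight = 36.24/70.4 = 0.5148; after-tax cost = 5.4% × (1 − 40%) = 3.2400%.
WACC = 0.4852 × 10.5000% + 0.5148 × 3.2400% = 6.7627%.
After the change:
Total capital V = 34.16 + 36.24 = 70.4.
Equity: weight = 34.16/70.4 = 0.4852; cost = 10.5%.
Term loan: weight = 36.24/70.4 = 0.5148; after-tax cost = 3.3% × (1 − 40%) = 1.9800%.
WACC = 0.4852 × 10.5000% + 0.5148 × 1.9800% = 6.1141%.
Change in WACC = 6.1141% − 6.7627% = -0.6486 pp.

-0.65 pp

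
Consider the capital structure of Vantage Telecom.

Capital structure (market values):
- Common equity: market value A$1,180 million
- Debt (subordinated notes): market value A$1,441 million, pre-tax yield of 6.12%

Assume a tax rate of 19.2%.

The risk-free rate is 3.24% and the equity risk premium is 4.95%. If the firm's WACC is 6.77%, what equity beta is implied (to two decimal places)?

1.16

Total capital V = 1180 + 1441 = 2621.
Equity weight = 1180/2621 = 0.4502.
Subordinated notes weight = 1441/2621 = 0.5498.
Debt contribution = 0.5498 × 6.12% × (1 − 19.2%) = 2.7187%.
Required equity contribution = 6.77% − 2.7187% = 4.0513%  ⇒  Re = 8.9987%.
CAPM: 8.9987% = 3.24% + β × 4.95%  ⇒  β = 1.1634.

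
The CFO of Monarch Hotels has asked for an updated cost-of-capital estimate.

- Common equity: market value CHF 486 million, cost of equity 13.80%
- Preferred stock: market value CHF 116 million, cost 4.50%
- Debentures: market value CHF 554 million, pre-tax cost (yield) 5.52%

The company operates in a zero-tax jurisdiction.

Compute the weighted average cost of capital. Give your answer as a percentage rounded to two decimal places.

Total capital V = 486 + 116 + 554 = 1156.
Equity: weight = 486/1156 = 0.4204; cost = 13.8%.
Preferred: weight = 116/1156 = 0.1003; cost = 4.5%.
Debentures: weight = 554/1156 = 0.4792; after-tax cost = 5.52% × (1 − 0%) = 5.5200%.
WACC = 0.4204 × 13.8000% + 0.1003 × 4.5000% + 0.4792 × 5.5200% = 8.8987%.

8.90%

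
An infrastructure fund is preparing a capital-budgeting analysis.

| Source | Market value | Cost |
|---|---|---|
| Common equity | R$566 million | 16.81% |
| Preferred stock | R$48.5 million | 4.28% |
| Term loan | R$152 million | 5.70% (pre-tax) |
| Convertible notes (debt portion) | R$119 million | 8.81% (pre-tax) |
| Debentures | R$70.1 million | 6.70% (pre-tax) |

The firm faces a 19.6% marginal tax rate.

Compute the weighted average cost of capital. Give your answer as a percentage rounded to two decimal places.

12.18%

Total capital V = 566 + 48.5 + 152 + 119 + 70.1 = 955.6.
Equity: weight = 566/955.6 = 0.5923; cost = 16.81%.
Preferred: weight = 48.5/955.6 = 0.0508; cost = 4.28%.
Term loan: weight = 152/955.6 = 0.1591; after-tax cost = 5.7% × (1 − 19.6%) = 4.5828%.
Convertible notes (debt portion): weight = 119/955.6 = 0.1245; after-tax cost = 8.81% × (1 − 19.6%) = 7.0832%.
Debentures: weight = 70.1/955.6 = 0.0734; after-tax cost = 6.7% × (1 − 19.6%) = 5.3868%.
WACC = 0.5923 × 16.8100% + 0.0508 × 4.2800% + 0.1591 × 4.5828% + 0.1245 × 7.0832% + 0.0734 × 5.3868% = 12.1799%.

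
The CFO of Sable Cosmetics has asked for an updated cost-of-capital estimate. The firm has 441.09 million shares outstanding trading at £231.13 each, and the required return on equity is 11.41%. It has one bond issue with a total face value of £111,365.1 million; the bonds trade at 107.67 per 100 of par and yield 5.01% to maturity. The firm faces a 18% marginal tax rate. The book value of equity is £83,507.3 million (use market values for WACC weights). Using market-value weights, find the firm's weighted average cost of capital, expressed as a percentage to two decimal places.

7.46%

Market value of equity E = 231.13 × 441.09m = 101949.1317m. Market value of debt D = 111365.1m × 107.67/100 = 119906.80317m.
Total capital V = 101949.1317 + 119906.80317 = 221855.93487.
Equity: weight = 101949.1317/221855.93487 = 0.4595; cost = 11.41%.
Bonds outstanding: weight = 119906.80317/221855.93487 = 0.5405; after-tax cost = 5.01% × (1 − 18%) = 4.1082%.
WACC = 0.4595 × 11.4100% + 0.5405 × 4.1082% = 7.4636%.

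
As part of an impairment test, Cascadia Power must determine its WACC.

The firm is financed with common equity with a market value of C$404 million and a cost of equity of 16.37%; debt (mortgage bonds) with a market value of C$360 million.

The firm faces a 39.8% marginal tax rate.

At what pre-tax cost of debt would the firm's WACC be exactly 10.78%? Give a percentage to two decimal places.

Total capital V = 404 + 360 = 764.
Equity weight = 404/764 = 0.5288.
Mortgage bonds weight = 360/764 = 0.4712.
Equity contribution = 0.5288 × 16.37% = 8.6564%.
Remaining for debt = 10.78% − 8.6564% = 2.1236%.
Rd × (1 − 39.8%) × 0.4712 = 2.1236%  ⇒  Rd = 7.4863%.

7.49%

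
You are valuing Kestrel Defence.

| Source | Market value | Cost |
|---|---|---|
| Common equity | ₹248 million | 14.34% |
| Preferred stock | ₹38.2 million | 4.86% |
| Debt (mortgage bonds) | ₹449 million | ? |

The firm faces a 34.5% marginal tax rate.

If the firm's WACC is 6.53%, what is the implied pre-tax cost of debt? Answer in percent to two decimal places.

Total capital V = 248 + 38.2 + 449 = 735.2.
Equity weight = 248/735.2 = 0.3373.
Preferred weight = 38.2/735.2 = 0.0520.
Mortgage bonds weight = 449/735.2 = 0.6107.
Equity contribution = 0.3373 × 14.34% = 4.8372%.
Preferred contribution = 0.0520 × 4.86% = 0.2525%.
Remaining for debt = 6.53% − 5.0897% = 1.4403%.
Rd × (1 − 34.5%) × 0.6107 = 1.4403%  ⇒  Rd = 3.6005%.

3.60%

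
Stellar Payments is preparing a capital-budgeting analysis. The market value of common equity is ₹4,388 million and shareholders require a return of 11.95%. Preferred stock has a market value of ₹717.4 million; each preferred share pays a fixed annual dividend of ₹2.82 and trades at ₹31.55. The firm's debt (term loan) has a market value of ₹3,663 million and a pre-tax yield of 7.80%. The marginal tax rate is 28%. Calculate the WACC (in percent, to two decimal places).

Cost of preferred: Rp = 2.82 / 31.55 = 8.9382%.
Total capital V = 4388 + 717.4 + 3663 = 8768.4.
Equity: weight = 4388/8768.4 = 0.5004; cost = 11.95%.
Preferred: weight = 717.4/8768.4 = 0.0818; cost = 8.9382%.
Term loan: weight = 3663/8768.4 = 0.4178; after-tax cost = 7.8% × (1 − 28%) = 5.6160%.
WACC = 0.5004 × 11.9500% + 0.0818 × 8.9382% + 0.4178 × 5.6160% = 9.0576%.

9.06%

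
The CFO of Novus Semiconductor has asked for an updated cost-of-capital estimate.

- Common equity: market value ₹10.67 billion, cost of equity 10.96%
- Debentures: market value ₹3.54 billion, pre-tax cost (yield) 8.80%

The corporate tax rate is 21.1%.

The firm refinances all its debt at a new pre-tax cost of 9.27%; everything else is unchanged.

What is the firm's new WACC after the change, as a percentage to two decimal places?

10.05%

After the change:
Total capital V = 10.67 + 3.54 = 14.21.
Equity: weight = 10.67/14.21 = 0.7509; cost = 10.96%.
Debentures: weight = 3.54/14.21 = 0.2491; after-tax cost = 9.27% × (1 − 21.1%) = 7.3140%.
WACC = 0.7509 × 10.9600% + 0.2491 × 7.3140% = 10.0517%.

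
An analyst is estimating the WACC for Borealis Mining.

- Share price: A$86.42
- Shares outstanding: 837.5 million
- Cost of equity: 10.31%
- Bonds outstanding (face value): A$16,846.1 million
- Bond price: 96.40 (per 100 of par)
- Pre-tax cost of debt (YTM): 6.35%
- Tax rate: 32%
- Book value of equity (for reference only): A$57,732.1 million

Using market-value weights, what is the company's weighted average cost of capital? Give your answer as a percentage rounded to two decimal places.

Market value of equity E = 86.42 × 837.5m = 72376.75m. Market value of debt D = 16846.1m × 96.4/100 = 16239.6404m.
Total capital V = 72376.75 + 16239.6404 = 88616.3904.
Equity: weight = 72376.75/88616.3904 = 0.8167; cost = 10.31%.
Bonds outstanding: weight = 16239.6404/88616.3904 = 0.1833; after-tax cost = 6.35% × (1 − 32%) = 4.3180%.
WACC = 0.8167 × 10.3100% + 0.1833 × 4.3180% = 9.2119%.

9.21%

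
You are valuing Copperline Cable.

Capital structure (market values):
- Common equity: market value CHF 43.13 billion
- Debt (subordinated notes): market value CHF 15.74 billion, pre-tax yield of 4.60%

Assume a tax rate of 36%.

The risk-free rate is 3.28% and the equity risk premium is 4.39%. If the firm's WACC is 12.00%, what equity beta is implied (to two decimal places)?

2.74

Total capital V = 43.13 + 15.74 = 58.87.
Equity weight = 43.13/58.87 = 0.7326.
Subordinated notes weight = 15.74/58.87 = 0.2674.
Debt contribution = 0.2674 × 4.6% × (1 − 36%) = 0.7871%.
Required equity contribution = 12.0% − 0.7871% = 11.2129%  ⇒  Re = 15.3049%.
CAPM: 15.3049% = 3.28% + β × 4.39%  ⇒  β = 2.7392.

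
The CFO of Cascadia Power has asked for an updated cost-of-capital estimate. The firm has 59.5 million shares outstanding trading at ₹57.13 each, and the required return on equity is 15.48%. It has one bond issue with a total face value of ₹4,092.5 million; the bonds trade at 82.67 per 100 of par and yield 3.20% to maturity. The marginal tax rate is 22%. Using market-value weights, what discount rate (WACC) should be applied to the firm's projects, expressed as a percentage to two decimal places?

Market value of equity E = 57.13 × 59.5m = 3399.235m. Market value of debt D = 4092.5m × 82.67/100 = 3383.26975m.
Total capital V = 3399.235 + 3383.26975 = 6782.50475.
Equity: weight = 3399.235/6782.50475 = 0.5012; cost = 15.48%.
Bonds outstanding: weight = 3383.26975/6782.50475 = 0.4988; after-tax cost = 3.2% × (1 − 22%) = 2.4960%.
WACC = 0.5012 × 15.4800% + 0.4988 × 2.4960% = 9.0033%.

9.00%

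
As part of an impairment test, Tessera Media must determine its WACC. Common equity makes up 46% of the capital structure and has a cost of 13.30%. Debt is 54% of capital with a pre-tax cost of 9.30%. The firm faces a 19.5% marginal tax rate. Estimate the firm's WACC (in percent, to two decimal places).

After-tax cost of debt = 9.3% × (1 − 19.5%) = 7.4865%.
WACC = 0.460 × 13.3000% + 0.540 × 7.4865% = 10.1607%.

10.16%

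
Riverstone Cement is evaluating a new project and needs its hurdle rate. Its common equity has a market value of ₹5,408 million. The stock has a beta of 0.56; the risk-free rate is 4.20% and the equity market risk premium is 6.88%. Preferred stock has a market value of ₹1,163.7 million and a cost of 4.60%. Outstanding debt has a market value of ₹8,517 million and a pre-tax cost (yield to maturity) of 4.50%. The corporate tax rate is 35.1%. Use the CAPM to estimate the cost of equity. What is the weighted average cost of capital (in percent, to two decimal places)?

Cost of equity via CAPM: Re = 4.2% + 0.56 × 6.88% = 8.0528%.
Total capital V = 5408 + 1163.7 + 8517 = 15088.7.
Equity: weight = 5408/15088.7 = 0.3584; cost = 8.0528%.
Preferred: weight = 1163.7/15088.7 = 0.0771; cost = 4.6%.
Debt: weight = 8517/15088.7 = 0.5645; after-tax cost = 4.5% × (1 − 35.1%) = 2.9205%.
WACC = 0.3584 × 8.0528% + 0.0771 × 4.6000% + 0.5645 × 2.9205% = 4.8895%.

4.89%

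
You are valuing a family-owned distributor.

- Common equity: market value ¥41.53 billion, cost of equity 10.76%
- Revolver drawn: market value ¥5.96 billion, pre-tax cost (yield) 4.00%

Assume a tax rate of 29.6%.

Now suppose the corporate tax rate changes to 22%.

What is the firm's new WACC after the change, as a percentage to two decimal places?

9.80%

After the change:
Total capital V = 41.53 + 5.96 = 47.49.
Equity: weight = 41.53/47.49 = 0.8745; cost = 10.76%.
Revolver drawn: weight = 5.96/47.49 = 0.1255; after-tax cost = 4% × (1 − 22%) = 3.1200%.
WACC = 0.8745 × 10.7600% + 0.1255 × 3.1200% = 9.8012%.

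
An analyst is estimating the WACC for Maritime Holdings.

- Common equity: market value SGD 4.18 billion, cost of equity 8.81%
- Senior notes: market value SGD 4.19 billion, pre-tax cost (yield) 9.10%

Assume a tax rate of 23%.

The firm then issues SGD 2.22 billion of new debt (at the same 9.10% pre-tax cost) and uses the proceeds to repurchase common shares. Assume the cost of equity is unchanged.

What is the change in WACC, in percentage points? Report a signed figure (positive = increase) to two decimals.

Current WACC:
Total capital V = 4.18 + 4.19 = 8.37.
Equity: weight = 4.18/8.37 = 0.4994; cost = 8.81%.
Senior notes: weight = 4.19/8.37 = 0.5006; after-tax cost = 9.1% × (1 − 23%) = 7.0070%.
WACC = 0.4994 × 8.8100% + 0.5006 × 7.0070% = 7.9074%.
After the change:
Total capital V = 1.96 + 6.41 = 8.37.
Equity: weight = 1.96/8.37 = 0.2342; cost = 8.81%.
Senior notes: weight = 6.41/8.37 = 0.7658; after-tax cost = 9.1% × (1 − 23%) = 7.0070%.
WACC = 0.2342 × 8.8100% + 0.7658 × 7.0070% = 7.4292%.
Change in WACC = 7.4292% − 7.9074% = -0.4782 pp.

-0.48 pp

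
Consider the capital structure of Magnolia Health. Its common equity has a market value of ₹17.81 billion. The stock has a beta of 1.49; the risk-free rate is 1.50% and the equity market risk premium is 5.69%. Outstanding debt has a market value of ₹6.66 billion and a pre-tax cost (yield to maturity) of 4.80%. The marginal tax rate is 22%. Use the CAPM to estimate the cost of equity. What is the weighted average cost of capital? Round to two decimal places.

Cost of equity via CAPM: Re = 1.5% + 1.49 × 5.69% = 9.9781%.
Total capital V = 17.81 + 6.66 = 24.47.
Equity: weight = 17.81/24.47 = 0.7278; cost = 9.9781%.
Debt: weight = 6.66/24.47 = 0.2722; after-tax cost = 4.8% × (1 − 22%) = 3.7440%.
WACC = 0.7278 × 9.9781% + 0.2722 × 3.7440% = 8.2814%.

8.28%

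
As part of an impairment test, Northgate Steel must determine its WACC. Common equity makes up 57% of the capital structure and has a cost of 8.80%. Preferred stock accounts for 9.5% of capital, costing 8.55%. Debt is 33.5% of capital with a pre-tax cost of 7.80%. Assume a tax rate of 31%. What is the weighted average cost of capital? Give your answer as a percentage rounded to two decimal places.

After-tax cost of debt = 7.8% × (1 − 31%) = 5.3820%.
WACC = 0.570 × 8.8000% + 0.095 × 8.5500% + 0.335 × 5.3820% = 7.6312%.

7.63%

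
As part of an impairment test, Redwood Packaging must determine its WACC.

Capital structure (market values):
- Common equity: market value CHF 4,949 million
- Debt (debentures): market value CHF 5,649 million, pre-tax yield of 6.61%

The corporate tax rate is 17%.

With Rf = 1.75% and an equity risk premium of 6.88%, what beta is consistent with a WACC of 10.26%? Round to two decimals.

2.03

Total capital V = 4949 + 5649 = 10598.
Equity weight = 4949/10598 = 0.4670.
Debentures weight = 5649/10598 = 0.5330.
Debt contribution = 0.5330 × 6.61% × (1 − 17%) = 2.9243%.
Required equity contribution = 10.26% − 2.9243% = 7.3357%  ⇒  Re = 15.7089%.
CAPM: 15.7089% = 1.75% + β × 6.88%  ⇒  β = 2.0289.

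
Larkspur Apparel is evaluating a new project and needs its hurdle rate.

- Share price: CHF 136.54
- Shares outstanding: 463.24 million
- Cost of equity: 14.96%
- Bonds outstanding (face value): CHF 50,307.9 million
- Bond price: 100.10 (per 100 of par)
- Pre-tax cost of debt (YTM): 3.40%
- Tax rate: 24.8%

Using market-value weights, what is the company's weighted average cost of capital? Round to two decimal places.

9.46%

Market value of equity E = 136.54 × 463.24m = 63250.7896m. Market value of debt D = 50307.9m × 100.1/100 = 50358.2079m.
Total capital V = 63250.7896 + 50358.2079 = 113608.9975.
Equity: weight = 63250.7896/113608.9975 = 0.5567; cost = 14.96%.
Bonds outstanding: weight = 50358.2079/113608.9975 = 0.4433; after-tax cost = 3.4% × (1 − 24.8%) = 2.5568%.
WACC = 0.5567 × 14.9600% + 0.4433 × 2.5568% = 9.4622%.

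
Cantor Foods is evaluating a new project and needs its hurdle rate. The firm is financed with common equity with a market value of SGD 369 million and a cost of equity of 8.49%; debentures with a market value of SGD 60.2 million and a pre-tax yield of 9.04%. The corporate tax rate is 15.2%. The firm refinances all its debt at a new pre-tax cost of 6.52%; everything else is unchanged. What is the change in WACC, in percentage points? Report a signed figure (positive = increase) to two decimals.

Current WACC:
Total capital V = 369 + 60.2 = 429.2.
Equity: weight = 369/429.2 = 0.8597; cost = 8.49%.
Debentures: weight = 60.2/429.2 = 0.1403; after-tax cost = 9.04% × (1 − 15.2%) = 7.6659%.
WACC = 0.8597 × 8.4900% + 0.1403 × 7.6659% = 8.3744%.
After the change:
Total capital V = 369 + 60.2 = 429.2.
Equity: weight = 369/429.2 = 0.8597; cost = 8.49%.
Debentures: weight = 60.2/429.2 = 0.1403; after-tax cost = 6.52% × (1 − 15.2%) = 5.5290%.
WACC = 0.8597 × 8.4900% + 0.1403 × 5.5290% = 8.0747%.
Change in WACC = 8.0747% − 8.3744% = -0.2997 pp.

-0.30 pp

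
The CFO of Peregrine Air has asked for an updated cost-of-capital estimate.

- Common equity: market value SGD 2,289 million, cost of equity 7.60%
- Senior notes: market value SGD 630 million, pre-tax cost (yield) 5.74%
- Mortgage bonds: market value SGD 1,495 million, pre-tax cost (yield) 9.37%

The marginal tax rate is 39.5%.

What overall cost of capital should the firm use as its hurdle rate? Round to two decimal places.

6.36%

Total capital V = 2289 + 630 + 1495 = 4414.
Equity: weight = 2289/4414 = 0.5186; cost = 7.6%.
Senior notes: weight = 630/4414 = 0.1427; after-tax cost = 5.74% × (1 − 39.5%) = 3.4727%.
Mortgage bonds: weight = 1495/4414 = 0.3387; after-tax cost = 9.37% × (1 − 39.5%) = 5.6688%.
WACC = 0.5186 × 7.6000% + 0.1427 × 3.4727% + 0.3387 × 5.6688% = 6.3568%.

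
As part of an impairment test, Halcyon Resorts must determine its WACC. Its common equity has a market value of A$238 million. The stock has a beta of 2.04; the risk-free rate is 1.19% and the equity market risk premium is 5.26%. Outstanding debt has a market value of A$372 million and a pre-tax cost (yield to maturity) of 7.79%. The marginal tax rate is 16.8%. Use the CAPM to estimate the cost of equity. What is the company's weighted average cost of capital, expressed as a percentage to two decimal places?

Cost of equity via CAPM: Re = 1.19% + 2.04 × 5.26% = 11.9204%.
Total capital V = 238 + 372 = 610.
Equity: weight = 238/610 = 0.3902; cost = 11.9204%.
Debt: weight = 372/610 = 0.6098; after-tax cost = 7.79% × (1 − 16.8%) = 6.4813%.
WACC = 0.3902 × 11.9204% + 0.6098 × 6.4813% = 8.6034%.

8.60%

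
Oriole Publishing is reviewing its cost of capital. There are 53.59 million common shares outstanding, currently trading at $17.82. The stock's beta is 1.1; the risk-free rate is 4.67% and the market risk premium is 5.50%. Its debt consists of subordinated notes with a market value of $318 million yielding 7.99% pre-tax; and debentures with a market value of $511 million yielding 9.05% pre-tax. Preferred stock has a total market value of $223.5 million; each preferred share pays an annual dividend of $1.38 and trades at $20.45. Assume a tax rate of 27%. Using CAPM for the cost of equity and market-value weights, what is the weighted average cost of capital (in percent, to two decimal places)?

Cost of equity via CAPM: Re = 4.67% + 1.1 × 5.5% = 10.7200%.
Cost of preferred: Rp = 1.38 / 20.45 = 6.7482%.
Market value of equity E = 17.82 × 53.59m = 954.9738m.
Total capital V = 954.9738 + 223.5 + 318 + 511 = 2007.4738.
Equity: weight = 954.9738/2007.4738 = 0.4757; cost = 10.72%.
Preferred: weight = 223.5/2007.4738 = 0.1113; cost = 6.7482%.
Subordinated notes: weight = 318/2007.4738 = 0.1584; after-tax cost = 7.99% × (1 − 27%) = 5.8327%.
Debentures: weight = 511/2007.4738 = 0.2545; after-tax cost = 9.05% × (1 − 27%) = 6.6065%.
WACC = 0.4757 × 10.7200% + 0.1113 × 6.7482% + 0.1584 × 5.8327% + 0.2545 × 6.6065% = 8.4565%.

8.46%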